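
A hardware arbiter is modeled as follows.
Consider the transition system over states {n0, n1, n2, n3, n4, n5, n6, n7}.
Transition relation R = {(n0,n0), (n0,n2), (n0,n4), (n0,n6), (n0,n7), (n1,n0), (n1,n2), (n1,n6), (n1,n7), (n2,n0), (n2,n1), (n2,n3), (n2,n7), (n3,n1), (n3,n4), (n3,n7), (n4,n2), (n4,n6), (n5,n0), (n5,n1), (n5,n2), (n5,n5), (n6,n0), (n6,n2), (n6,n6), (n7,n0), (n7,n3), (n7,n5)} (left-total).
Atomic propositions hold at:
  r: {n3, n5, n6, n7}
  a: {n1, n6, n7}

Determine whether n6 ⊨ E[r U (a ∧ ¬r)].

Sat(¬r) = {n0, n1, n2, n4}
Sat(a ∧ ¬r) = {n1}
E[r U (a ∧ ¬r)]: least fixpoint, start Z0 = Sat((a ∧ ¬r)) = {n1}, add states in Sat(r) with some successor in Z. Z1 = {n1, n3, n5}; Z2 = {n1, n3, n5, n7}; fixed.
Sat(E[r U (a ∧ ¬r)]) = {n1, n3, n5, n7}
n6 ∉ Sat(E[r U (a ∧ ¬r)]) = {n1, n3, n5, n7}, so the formula does not hold at n6.

No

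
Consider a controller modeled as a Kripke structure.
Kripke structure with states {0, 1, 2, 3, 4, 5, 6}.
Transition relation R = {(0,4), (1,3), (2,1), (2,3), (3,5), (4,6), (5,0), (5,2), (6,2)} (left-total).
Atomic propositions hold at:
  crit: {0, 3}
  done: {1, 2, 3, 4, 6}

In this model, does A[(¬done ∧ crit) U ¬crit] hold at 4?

Sat(¬done) = {0, 5}
Sat(¬done ∧ crit) = {0}
Sat(¬crit) = {1, 2, 4, 5, 6}
A[(¬done ∧ crit) U ¬crit]: least fixpoint, start Z0 = Sat(¬crit) = {1, 2, 4, 5, 6}, add states in Sat(¬done ∧ crit) with every successor in Z. Z1 = {0, 1, 2, 4, 5, 6}; fixed.
Sat(A[(¬done ∧ crit) U ¬crit]) = {0, 1, 2, 4, 5, 6}
4 ∈ Sat(A[(¬done ∧ crit) U ¬crit]) = {0, 1, 2, 4, 5, 6}, so the formula holds at 4.

Yes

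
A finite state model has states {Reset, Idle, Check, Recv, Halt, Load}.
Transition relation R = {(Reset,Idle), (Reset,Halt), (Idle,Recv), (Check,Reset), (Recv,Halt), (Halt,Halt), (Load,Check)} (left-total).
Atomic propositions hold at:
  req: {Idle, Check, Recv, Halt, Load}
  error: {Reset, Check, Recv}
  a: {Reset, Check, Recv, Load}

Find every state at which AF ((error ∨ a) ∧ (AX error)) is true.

Sat(error ∨ a) = {Reset, Check, Recv, Load}
Sat(AX error) = {s : every successor in {Reset, Check, Recv}} = {Idle, Check, Load}
Sat((error ∨ a) ∧ (AX error)) = {Check, Load}
AF ((error ∨ a) ∧ (AX error)): least fixpoint, start Z0 = {Check, Load}, add states with every successor in Z. Already a fixed point.
Sat(AF ((error ∨ a) ∧ (AX error))) = {Check, Load}

{Check, Load}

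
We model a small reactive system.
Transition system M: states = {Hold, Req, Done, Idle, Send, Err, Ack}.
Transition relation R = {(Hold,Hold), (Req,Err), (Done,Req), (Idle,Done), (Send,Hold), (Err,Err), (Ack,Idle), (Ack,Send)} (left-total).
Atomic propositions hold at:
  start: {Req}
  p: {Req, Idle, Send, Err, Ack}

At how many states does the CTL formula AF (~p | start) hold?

Sat(~p) = {Hold, Done}
Sat(~p | start) = {Hold, Req, Done}
AF (~p | start): least fixpoint, start Z0 = {Hold, Req, Done}, add states with every successor in Z. Z1 = {Hold, Req, Done, Idle, Send}; Z2 = {Hold, Req, Done, Idle, Send, Ack}; fixed.
Sat(AF (~p | start)) = {Hold, Req, Done, Idle, Send, Ack}
|Sat(AF (~p | start))| = |{Hold, Req, Done, Idle, Send, Ack}| = 6.

6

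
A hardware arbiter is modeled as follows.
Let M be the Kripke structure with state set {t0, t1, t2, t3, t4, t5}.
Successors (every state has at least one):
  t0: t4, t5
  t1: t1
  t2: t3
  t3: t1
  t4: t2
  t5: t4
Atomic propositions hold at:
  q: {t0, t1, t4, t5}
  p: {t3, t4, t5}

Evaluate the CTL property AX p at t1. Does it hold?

No

Sat(AX p) = {s : every successor in {t3, t4, t5}} = {t0, t2, t5}
t1 ∉ Sat(AX p) = {t0, t2, t5}, so the formula does not hold at t1.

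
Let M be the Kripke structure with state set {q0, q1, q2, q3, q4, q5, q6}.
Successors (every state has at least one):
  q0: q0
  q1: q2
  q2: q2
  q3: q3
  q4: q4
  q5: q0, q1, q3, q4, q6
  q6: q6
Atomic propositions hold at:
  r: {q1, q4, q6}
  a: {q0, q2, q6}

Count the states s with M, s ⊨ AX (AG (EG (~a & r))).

1

Sat(~a) = {q1, q3, q4, q5}
Sat(~a & r) = {q1, q4}
EG (~a & r): greatest fixpoint, start Z0 = {q1, q4}, keep only states in Sat with some successor in Z. Z1 = {q4}; fixed.
Sat(EG (~a & r)) = {q4}
AG (EG (~a & r)): greatest fixpoint, start Z0 = {q4}, keep only states in Sat with every successor in Z. Already a fixed point.
Sat(AG (EG (~a & r))) = {q4}
Sat(AX (AG (EG (~a & r)))) = {s : every successor in {q4}} = {q4}
|Sat(AX (AG (EG (~a & r))))| = |{q4}| = 1.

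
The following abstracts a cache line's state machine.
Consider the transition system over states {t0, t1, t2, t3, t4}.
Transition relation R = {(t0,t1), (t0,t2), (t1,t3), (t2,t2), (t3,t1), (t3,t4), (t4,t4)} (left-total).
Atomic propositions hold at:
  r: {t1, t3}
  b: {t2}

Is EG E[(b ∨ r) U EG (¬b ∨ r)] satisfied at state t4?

Yes

Sat(b ∨ r) = {t1, t2, t3}
Sat(¬b) = {t0, t1, t3, t4}
Sat(¬b ∨ r) = {t0, t1, t3, t4}
EG (¬b ∨ r): greatest fixpoint, start Z0 = {t0, t1, t3, t4}, keep only states in Sat with some successor in Z. Already a fixed point.
Sat(EG (¬b ∨ r)) = {t0, t1, t3, t4}
E[(b ∨ r) U EG (¬b ∨ r)]: least fixpoint, start Z0 = Sat(EG (¬b ∨ r)) = {t0, t1, t3, t4}, add states in Sat(b ∨ r) with some successor in Z. Already a fixed point.
Sat(E[(b ∨ r) U EG (¬b ∨ r)]) = {t0, t1, t3, t4}
EG E[(b ∨ r) U EG (¬b ∨ r)]: greatest fixpoint, start Z0 = {t0, t1, t3, t4}, keep only states in Sat with some successor in Z. Already a fixed point.
Sat(EG E[(b ∨ r) U EG (¬b ∨ r)]) = {t0, t1, t3, t4}
t4 ∈ Sat(EG E[(b ∨ r) U EG (¬b ∨ r)]) = {t0, t1, t3, t4}, so the formula holds at t4.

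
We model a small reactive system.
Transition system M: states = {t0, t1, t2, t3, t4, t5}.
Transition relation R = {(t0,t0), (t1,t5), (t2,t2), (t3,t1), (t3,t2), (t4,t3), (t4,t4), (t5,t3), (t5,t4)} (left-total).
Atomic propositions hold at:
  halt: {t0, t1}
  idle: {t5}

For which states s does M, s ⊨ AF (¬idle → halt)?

Sat(¬idle) = {t0, t1, t2, t3, t4}
Sat(¬idle → halt) = {t0, t1, t5}
AF (¬idle → halt): least fixpoint, start Z0 = {t0, t1, t5}, add states with every successor in Z. Already a fixed point.
Sat(AF (¬idle → halt)) = {t0, t1, t5}

{t0, t1, t5}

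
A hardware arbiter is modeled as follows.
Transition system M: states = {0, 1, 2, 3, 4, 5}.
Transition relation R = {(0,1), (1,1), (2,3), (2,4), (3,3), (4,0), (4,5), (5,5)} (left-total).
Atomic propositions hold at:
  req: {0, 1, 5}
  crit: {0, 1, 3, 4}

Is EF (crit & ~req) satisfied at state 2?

Sat(~req) = {2, 3, 4}
Sat(crit & ~req) = {3, 4}
EF (crit & ~req): least fixpoint, start Z0 = {3, 4}, add states with some successor in Z. Z1 = {2, 3, 4}; fixed.
Sat(EF (crit & ~req)) = {2, 3, 4}
2 ∈ Sat(EF (crit & ~req)) = {2, 3, 4}, so the formula holds at 2.

Yes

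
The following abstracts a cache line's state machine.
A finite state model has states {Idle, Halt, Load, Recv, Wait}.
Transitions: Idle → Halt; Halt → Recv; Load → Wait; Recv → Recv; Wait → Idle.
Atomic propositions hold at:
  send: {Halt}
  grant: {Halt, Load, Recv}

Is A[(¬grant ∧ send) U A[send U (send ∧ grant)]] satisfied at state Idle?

Sat(¬grant) = {Idle, Wait}
Sat(¬grant ∧ send) = ∅
Sat(send ∧ grant) = {Halt}
A[send U (send ∧ grant)]: least fixpoint, start Z0 = Sat((send ∧ grant)) = {Halt}, add states in Sat(send) with every successor in Z. Already a fixed point.
Sat(A[send U (send ∧ grant)]) = {Halt}
A[(¬grant ∧ send) U A[send U (send ∧ grant)]]: least fixpoint, start Z0 = Sat(A[send U (send ∧ grant)]) = {Halt}, add states in Sat(¬grant ∧ send) with every successor in Z. Already a fixed point.
Sat(A[(¬grant ∧ send) U A[send U (send ∧ grant)]]) = {Halt}
Idle ∉ Sat(A[(¬grant ∧ send) U A[send U (send ∧ grant)]]) = {Halt}, so the formula does not hold at Idle.

No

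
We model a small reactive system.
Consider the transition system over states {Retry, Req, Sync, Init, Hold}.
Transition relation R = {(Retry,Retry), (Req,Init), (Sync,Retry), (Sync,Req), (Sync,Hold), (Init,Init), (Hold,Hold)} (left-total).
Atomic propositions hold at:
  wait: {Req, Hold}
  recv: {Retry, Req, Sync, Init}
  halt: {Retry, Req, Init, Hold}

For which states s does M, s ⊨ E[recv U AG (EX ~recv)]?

{Sync, Hold}

Sat(~recv) = {Hold}
Sat(EX ~recv) = {s : some successor in {Hold}} = {Sync, Hold}
AG (EX ~recv): greatest fixpoint, start Z0 = {Sync, Hold}, keep only states in Sat with every successor in Z. Z1 = {Hold}; fixed.
Sat(AG (EX ~recv)) = {Hold}
E[recv U AG (EX ~recv)]: least fixpoint, start Z0 = Sat(AG (EX ~recv)) = {Hold}, add states in Sat(recv) with some successor in Z. Z1 = {Sync, Hold}; fixed.
Sat(E[recv U AG (EX ~recv)]) = {Sync, Hold}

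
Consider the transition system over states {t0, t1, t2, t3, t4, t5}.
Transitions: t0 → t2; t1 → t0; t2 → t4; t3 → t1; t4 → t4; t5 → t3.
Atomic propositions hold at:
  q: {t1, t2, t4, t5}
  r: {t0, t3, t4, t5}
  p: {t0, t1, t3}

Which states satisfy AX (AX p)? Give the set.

{t3, t5}

Sat(AX p) = {s : every successor in {t0, t1, t3}} = {t1, t3, t5}
Sat(AX (AX p)) = {s : every successor in {t1, t3, t5}} = {t3, t5}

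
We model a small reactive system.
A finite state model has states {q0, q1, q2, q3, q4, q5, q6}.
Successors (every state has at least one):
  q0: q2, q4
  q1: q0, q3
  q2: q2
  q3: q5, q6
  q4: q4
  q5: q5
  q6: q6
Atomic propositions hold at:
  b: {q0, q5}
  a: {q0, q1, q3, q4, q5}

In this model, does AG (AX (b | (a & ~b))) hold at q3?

No

Sat(~b) = {q1, q2, q3, q4, q6}
Sat(a & ~b) = {q1, q3, q4}
Sat(b | (a & ~b)) = {q0, q1, q3, q4, q5}
Sat(AX (b | (a & ~b))) = {s : every successor in {q0, q1, q3, q4, q5}} = {q1, q4, q5}
AG (AX (b | (a & ~b))): greatest fixpoint, start Z0 = {q1, q4, q5}, keep only states in Sat with every successor in Z. Z1 = {q4, q5}; fixed.
Sat(AG (AX (b | (a & ~b)))) = {q4, q5}
q3 ∉ Sat(AG (AX (b | (a & ~b)))) = {q4, q5}, so the formula does not hold at q3.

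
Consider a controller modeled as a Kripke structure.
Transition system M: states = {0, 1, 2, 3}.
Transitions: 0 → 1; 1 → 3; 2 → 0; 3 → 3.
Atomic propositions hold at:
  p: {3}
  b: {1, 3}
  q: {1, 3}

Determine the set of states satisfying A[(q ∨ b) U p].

Sat(q ∨ b) = {1, 3}
A[(q ∨ b) U p]: least fixpoint, start Z0 = Sat(p) = {3}, add states in Sat(q ∨ b) with every successor in Z. Z1 = {1, 3}; fixed.
Sat(A[(q ∨ b) U p]) = {1, 3}

{1, 3}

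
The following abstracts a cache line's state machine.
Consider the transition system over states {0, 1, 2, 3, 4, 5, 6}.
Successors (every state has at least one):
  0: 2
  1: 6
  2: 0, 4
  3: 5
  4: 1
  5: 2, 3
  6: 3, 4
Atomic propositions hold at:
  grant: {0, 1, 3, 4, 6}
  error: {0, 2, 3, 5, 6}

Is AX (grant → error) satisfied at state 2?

No

Sat(grant → error) = {0, 2, 3, 5, 6}
Sat(AX (grant → error)) = {s : every successor in {0, 2, 3, 5, 6}} = {0, 1, 3, 5}
2 ∉ Sat(AX (grant → error)) = {0, 1, 3, 5}, so the formula does not hold at 2.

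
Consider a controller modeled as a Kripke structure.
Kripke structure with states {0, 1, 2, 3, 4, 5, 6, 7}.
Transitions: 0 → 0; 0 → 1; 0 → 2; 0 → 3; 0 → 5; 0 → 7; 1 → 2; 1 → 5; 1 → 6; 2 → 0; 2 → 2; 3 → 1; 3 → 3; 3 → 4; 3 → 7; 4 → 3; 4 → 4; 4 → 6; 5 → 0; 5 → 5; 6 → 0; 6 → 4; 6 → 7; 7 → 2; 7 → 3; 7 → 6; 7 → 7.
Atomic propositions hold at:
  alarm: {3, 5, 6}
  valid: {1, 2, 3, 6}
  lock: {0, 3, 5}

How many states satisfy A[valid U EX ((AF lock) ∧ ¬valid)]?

AF lock: least fixpoint, start Z0 = {0, 3, 5}, add states with every successor in Z. Already a fixed point.
Sat(AF lock) = {0, 3, 5}
Sat(¬valid) = {0, 4, 5, 7}
Sat((AF lock) ∧ ¬valid) = {0, 5}
Sat(EX ((AF lock) ∧ ¬valid)) = {s : some successor in {0, 5}} = {0, 1, 2, 5, 6}
A[valid U EX ((AF lock) ∧ ¬valid)]: least fixpoint, start Z0 = Sat(EX ((AF lock) ∧ ¬valid)) = {0, 1, 2, 5, 6}, add states in Sat(valid) with every successor in Z. Already a fixed point.
Sat(A[valid U EX ((AF lock) ∧ ¬valid)]) = {0, 1, 2, 5, 6}
|Sat(A[valid U EX ((AF lock) ∧ ¬valid)])| = |{0, 1, 2, 5, 6}| = 5.

5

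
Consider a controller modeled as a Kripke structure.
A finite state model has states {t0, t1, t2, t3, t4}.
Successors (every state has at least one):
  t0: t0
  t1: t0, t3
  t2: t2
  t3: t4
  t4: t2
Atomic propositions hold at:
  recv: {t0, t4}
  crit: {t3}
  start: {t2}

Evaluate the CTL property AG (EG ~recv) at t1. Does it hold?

No

Sat(~recv) = {t1, t2, t3}
EG ~recv: greatest fixpoint, start Z0 = {t1, t2, t3}, keep only states in Sat with some successor in Z. Z1 = {t1, t2}; Z2 = {t2}; fixed.
Sat(EG ~recv) = {t2}
AG (EG ~recv): greatest fixpoint, start Z0 = {t2}, keep only states in Sat with every successor in Z. Already a fixed point.
Sat(AG (EG ~recv)) = {t2}
t1 ∉ Sat(AG (EG ~recv)) = {t2}, so the formula does not hold at t1.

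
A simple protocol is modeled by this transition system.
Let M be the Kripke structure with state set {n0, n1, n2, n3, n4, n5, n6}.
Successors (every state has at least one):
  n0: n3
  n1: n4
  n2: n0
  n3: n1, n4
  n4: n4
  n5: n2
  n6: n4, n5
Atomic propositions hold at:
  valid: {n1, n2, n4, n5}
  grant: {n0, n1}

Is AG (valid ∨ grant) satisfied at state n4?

Yes

Sat(valid ∨ grant) = {n0, n1, n2, n4, n5}
AG (valid ∨ grant): greatest fixpoint, start Z0 = {n0, n1, n2, n4, n5}, keep only states in Sat with every successor in Z. Z1 = {n1, n2, n4, n5}; Z2 = {n1, n4, n5}; Z3 = {n1, n4}; fixed.
Sat(AG (valid ∨ grant)) = {n1, n4}
n4 ∈ Sat(AG (valid ∨ grant)) = {n1, n4}, so the formula holds at n4.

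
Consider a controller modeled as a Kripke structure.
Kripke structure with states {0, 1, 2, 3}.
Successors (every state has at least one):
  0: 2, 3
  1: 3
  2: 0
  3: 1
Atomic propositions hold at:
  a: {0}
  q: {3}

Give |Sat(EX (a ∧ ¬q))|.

Sat(¬q) = {0, 1, 2}
Sat(a ∧ ¬q) = {0}
Sat(EX (a ∧ ¬q)) = {s : some successor in {0}} = {2}
|Sat(EX (a ∧ ¬q))| = |{2}| = 1.

1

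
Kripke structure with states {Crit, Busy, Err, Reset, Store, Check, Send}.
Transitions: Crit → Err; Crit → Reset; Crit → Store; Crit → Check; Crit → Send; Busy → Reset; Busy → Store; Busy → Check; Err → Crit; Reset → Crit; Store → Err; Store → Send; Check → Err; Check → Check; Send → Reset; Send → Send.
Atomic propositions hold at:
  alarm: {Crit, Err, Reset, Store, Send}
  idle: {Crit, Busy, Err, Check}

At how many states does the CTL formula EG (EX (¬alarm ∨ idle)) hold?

Sat(¬alarm) = {Busy, Check}
Sat(¬alarm ∨ idle) = {Crit, Busy, Err, Check}
Sat(EX (¬alarm ∨ idle)) = {s : some successor in {Crit, Busy, Err, Check}} = {Crit, Busy, Err, Reset, Store, Check}
EG (EX (¬alarm ∨ idle)): greatest fixpoint, start Z0 = {Crit, Busy, Err, Reset, Store, Check}, keep only states in Sat with some successor in Z. Already a fixed point.
Sat(EG (EX (¬alarm ∨ idle))) = {Crit, Busy, Err, Reset, Store, Check}
|Sat(EG (EX (¬alarm ∨ idle)))| = |{Crit, Busy, Err, Reset, Store, Check}| = 6.

6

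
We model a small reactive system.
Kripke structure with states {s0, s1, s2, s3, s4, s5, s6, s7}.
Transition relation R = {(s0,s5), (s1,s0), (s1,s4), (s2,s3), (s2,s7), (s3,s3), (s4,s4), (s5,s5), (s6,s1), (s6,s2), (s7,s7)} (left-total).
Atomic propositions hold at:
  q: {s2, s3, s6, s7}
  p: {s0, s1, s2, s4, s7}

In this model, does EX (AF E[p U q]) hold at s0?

E[p U q]: least fixpoint, start Z0 = Sat(q) = {s2, s3, s6, s7}, add states in Sat(p) with some successor in Z. Already a fixed point.
Sat(E[p U q]) = {s2, s3, s6, s7}
AF E[p U q]: least fixpoint, start Z0 = {s2, s3, s6, s7}, add states with every successor in Z. Already a fixed point.
Sat(AF E[p U q]) = {s2, s3, s6, s7}
Sat(EX (AF E[p U q])) = {s : some successor in {s2, s3, s6, s7}} = {s2, s3, s6, s7}
s0 ∉ Sat(EX (AF E[p U q])) = {s2, s3, s6, s7}, so the formula does not hold at s0.

No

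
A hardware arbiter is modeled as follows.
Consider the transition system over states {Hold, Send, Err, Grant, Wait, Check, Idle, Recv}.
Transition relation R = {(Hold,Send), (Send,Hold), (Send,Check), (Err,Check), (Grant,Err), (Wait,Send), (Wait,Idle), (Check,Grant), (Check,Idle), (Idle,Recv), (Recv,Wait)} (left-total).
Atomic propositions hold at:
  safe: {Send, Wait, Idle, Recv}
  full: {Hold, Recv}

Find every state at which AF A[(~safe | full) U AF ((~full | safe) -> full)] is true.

{Hold, Idle, Recv}

Sat(~safe) = {Hold, Err, Grant, Check}
Sat(~safe | full) = {Hold, Err, Grant, Check, Recv}
Sat(~full) = {Send, Err, Grant, Wait, Check, Idle}
Sat(~full | safe) = {Send, Err, Grant, Wait, Check, Idle, Recv}
Sat((~full | safe) -> full) = {Hold, Recv}
AF ((~full | safe) -> full): least fixpoint, start Z0 = {Hold, Recv}, add states with every successor in Z. Z1 = {Hold, Idle, Recv}; fixed.
Sat(AF ((~full | safe) -> full)) = {Hold, Idle, Recv}
A[(~safe | full) U AF ((~full | safe) -> full)]: least fixpoint, start Z0 = Sat(AF ((~full | safe) -> full)) = {Hold, Idle, Recv}, add states in Sat(~safe | full) with every successor in Z. Already a fixed point.
Sat(A[(~safe | full) U AF ((~full | safe) -> full)]) = {Hold, Idle, Recv}
AF A[(~safe | full) U AF ((~full | safe) -> full)]: least fixpoint, start Z0 = {Hold, Idle, Recv}, add states with every successor in Z. Already a fixed point.
Sat(AF A[(~safe | full) U AF ((~full | safe) -> full)]) = {Hold, Idle, Recv}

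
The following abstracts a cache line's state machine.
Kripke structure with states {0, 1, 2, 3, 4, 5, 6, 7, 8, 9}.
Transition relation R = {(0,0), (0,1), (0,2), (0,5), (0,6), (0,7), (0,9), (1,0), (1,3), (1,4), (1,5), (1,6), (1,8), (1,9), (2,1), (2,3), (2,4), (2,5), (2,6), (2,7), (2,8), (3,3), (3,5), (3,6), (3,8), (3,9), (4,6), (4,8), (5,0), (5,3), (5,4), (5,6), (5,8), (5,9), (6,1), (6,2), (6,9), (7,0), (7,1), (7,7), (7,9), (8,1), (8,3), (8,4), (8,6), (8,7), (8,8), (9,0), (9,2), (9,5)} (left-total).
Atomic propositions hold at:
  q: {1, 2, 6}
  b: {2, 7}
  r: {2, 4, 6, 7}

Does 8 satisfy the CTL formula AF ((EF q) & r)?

EF q: least fixpoint, start Z0 = {1, 2, 6}, add states with some successor in Z. Z1 = {0, 1, 2, 3, 4, 5, 6, 7, 8, 9}; fixed.
Sat(EF q) = {0, 1, 2, 3, 4, 5, 6, 7, 8, 9}
Sat((EF q) & r) = {2, 4, 6, 7}
AF ((EF q) & r): least fixpoint, start Z0 = {2, 4, 6, 7}, add states with every successor in Z. Already a fixed point.
Sat(AF ((EF q) & r)) = {2, 4, 6, 7}
8 ∉ Sat(AF ((EF q) & r)) = {2, 4, 6, 7}, so the formula does not hold at 8.

No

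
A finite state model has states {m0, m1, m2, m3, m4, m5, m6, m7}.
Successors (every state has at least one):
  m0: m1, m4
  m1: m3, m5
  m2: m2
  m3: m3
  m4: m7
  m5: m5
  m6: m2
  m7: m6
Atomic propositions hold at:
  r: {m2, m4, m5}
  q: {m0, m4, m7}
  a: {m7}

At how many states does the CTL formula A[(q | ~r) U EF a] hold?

3

Sat(~r) = {m0, m1, m3, m6, m7}
Sat(q | ~r) = {m0, m1, m3, m4, m6, m7}
EF a: least fixpoint, start Z0 = {m7}, add states with some successor in Z. Z1 = {m4, m7}; Z2 = {m0, m4, m7}; fixed.
Sat(EF a) = {m0, m4, m7}
A[(q | ~r) U EF a]: least fixpoint, start Z0 = Sat(EF a) = {m0, m4, m7}, add states in Sat(q | ~r) with every successor in Z. Already a fixed point.
Sat(A[(q | ~r) U EF a]) = {m0, m4, m7}
|Sat(A[(q | ~r) U EF a])| = |{m0, m4, m7}| = 3.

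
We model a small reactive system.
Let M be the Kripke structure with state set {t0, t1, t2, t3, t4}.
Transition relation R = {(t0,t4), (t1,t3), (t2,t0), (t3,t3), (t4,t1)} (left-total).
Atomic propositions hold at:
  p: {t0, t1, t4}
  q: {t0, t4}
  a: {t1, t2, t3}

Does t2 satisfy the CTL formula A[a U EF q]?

Yes

EF q: least fixpoint, start Z0 = {t0, t4}, add states with some successor in Z. Z1 = {t0, t2, t4}; fixed.
Sat(EF q) = {t0, t2, t4}
A[a U EF q]: least fixpoint, start Z0 = Sat(EF q) = {t0, t2, t4}, add states in Sat(a) with every successor in Z. Already a fixed point.
Sat(A[a U EF q]) = {t0, t2, t4}
t2 ∈ Sat(A[a U EF q]) = {t0, t2, t4}, so the formula holds at t2.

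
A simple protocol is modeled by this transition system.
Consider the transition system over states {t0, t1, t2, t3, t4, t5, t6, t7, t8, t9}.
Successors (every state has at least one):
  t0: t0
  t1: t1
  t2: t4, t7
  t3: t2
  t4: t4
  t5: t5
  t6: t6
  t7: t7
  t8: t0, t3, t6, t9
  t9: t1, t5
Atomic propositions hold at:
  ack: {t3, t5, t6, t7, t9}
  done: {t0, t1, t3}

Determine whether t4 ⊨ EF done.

EF done: least fixpoint, start Z0 = {t0, t1, t3}, add states with some successor in Z. Z1 = {t0, t1, t3, t8, t9}; fixed.
Sat(EF done) = {t0, t1, t3, t8, t9}
t4 ∉ Sat(EF done) = {t0, t1, t3, t8, t9}, so the formula does not hold at t4.

No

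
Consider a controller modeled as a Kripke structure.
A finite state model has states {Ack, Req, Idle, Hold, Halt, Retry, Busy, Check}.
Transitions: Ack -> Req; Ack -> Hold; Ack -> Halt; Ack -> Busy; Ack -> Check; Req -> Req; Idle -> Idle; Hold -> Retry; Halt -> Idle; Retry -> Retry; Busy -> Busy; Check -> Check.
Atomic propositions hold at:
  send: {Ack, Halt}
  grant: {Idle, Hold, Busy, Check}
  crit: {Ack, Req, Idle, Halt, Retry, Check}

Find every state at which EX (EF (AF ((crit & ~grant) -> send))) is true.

Sat(~grant) = {Ack, Req, Halt, Retry}
Sat(crit & ~grant) = {Ack, Req, Halt, Retry}
Sat((crit & ~grant) -> send) = {Ack, Idle, Hold, Halt, Busy, Check}
AF ((crit & ~grant) -> send): least fixpoint, start Z0 = {Ack, Idle, Hold, Halt, Busy, Check}, add states with every successor in Z. Already a fixed point.
Sat(AF ((crit & ~grant) -> send)) = {Ack, Idle, Hold, Halt, Busy, Check}
EF (AF ((crit & ~grant) -> send)): least fixpoint, start Z0 = {Ack, Idle, Hold, Halt, Busy, Check}, add states with some successor in Z. Already a fixed point.
Sat(EF (AF ((crit & ~grant) -> send))) = {Ack, Idle, Hold, Halt, Busy, Check}
Sat(EX (EF (AF ((crit & ~grant) -> send)))) = {s : some successor in {Ack, Idle, Hold, Halt, Busy, Check}} = {Ack, Idle, Halt, Busy, Check}

{Ack, Idle, Halt, Busy, Check}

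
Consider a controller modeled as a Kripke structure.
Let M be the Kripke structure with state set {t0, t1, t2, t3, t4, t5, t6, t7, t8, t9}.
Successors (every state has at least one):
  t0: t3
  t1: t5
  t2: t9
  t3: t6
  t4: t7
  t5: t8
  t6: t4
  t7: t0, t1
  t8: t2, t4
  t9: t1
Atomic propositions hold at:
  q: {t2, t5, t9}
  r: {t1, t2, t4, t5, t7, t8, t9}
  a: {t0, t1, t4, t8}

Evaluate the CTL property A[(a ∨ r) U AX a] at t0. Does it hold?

Sat(a ∨ r) = {t0, t1, t2, t4, t5, t7, t8, t9}
Sat(AX a) = {s : every successor in {t0, t1, t4, t8}} = {t5, t6, t7, t9}
A[(a ∨ r) U AX a]: least fixpoint, start Z0 = Sat(AX a) = {t5, t6, t7, t9}, add states in Sat(a ∨ r) with every successor in Z. Z1 = {t1, t2, t4, t5, t6, t7, t9}; Z2 = {t1, t2, t4, t5, t6, t7, t8, t9}; fixed.
Sat(A[(a ∨ r) U AX a]) = {t1, t2, t4, t5, t6, t7, t8, t9}
t0 ∉ Sat(A[(a ∨ r) U AX a]) = {t1, t2, t4, t5, t6, t7, t8, t9}, so the formula does not hold at t0.

No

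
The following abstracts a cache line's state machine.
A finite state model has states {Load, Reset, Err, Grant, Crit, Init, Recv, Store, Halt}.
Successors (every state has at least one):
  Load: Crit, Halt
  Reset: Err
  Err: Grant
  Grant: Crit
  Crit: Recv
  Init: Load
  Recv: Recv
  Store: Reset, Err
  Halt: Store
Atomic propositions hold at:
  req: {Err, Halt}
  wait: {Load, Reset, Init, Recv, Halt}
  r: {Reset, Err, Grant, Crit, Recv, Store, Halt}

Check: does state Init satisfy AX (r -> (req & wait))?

Sat(req & wait) = {Halt}
Sat(r -> (req & wait)) = {Load, Init, Halt}
Sat(AX (r -> (req & wait))) = {s : every successor in {Load, Init, Halt}} = {Init}
Init ∈ Sat(AX (r -> (req & wait))) = {Init}, so the formula holds at Init.

Yes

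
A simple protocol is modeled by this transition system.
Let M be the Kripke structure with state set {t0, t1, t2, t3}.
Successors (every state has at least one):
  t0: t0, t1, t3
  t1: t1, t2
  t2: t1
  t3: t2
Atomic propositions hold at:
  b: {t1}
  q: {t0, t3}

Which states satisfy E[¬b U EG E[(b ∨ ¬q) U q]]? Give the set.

{t0}

Sat(¬b) = {t0, t2, t3}
Sat(¬q) = {t1, t2}
Sat(b ∨ ¬q) = {t1, t2}
E[(b ∨ ¬q) U q]: least fixpoint, start Z0 = Sat(q) = {t0, t3}, add states in Sat(b ∨ ¬q) with some successor in Z. Already a fixed point.
Sat(E[(b ∨ ¬q) U q]) = {t0, t3}
EG E[(b ∨ ¬q) U q]: greatest fixpoint, start Z0 = {t0, t3}, keep only states in Sat with some successor in Z. Z1 = {t0}; fixed.
Sat(EG E[(b ∨ ¬q) U q]) = {t0}
E[¬b U EG E[(b ∨ ¬q) U q]]: least fixpoint, start Z0 = Sat(EG E[(b ∨ ¬q) U q]) = {t0}, add states in Sat(¬b) with some successor in Z. Already a fixed point.
Sat(E[¬b U EG E[(b ∨ ¬q) U q]]) = {t0}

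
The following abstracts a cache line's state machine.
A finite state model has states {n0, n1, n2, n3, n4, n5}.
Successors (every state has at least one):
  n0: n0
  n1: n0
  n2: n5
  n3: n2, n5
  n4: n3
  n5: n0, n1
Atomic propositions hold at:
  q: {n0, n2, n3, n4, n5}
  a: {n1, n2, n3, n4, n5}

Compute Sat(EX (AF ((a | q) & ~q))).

Sat(a | q) = {n0, n1, n2, n3, n4, n5}
Sat(~q) = {n1}
Sat((a | q) & ~q) = {n1}
AF ((a | q) & ~q): least fixpoint, start Z0 = {n1}, add states with every successor in Z. Already a fixed point.
Sat(AF ((a | q) & ~q)) = {n1}
Sat(EX (AF ((a | q) & ~q))) = {s : some successor in {n1}} = {n5}

{n5}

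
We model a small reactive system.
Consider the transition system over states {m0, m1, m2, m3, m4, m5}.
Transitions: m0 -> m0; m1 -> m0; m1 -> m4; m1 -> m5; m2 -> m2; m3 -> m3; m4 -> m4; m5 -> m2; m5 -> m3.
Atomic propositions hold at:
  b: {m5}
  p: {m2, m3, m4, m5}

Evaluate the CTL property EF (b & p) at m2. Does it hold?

No

Sat(b & p) = {m5}
EF (b & p): least fixpoint, start Z0 = {m5}, add states with some successor in Z. Z1 = {m1, m5}; fixed.
Sat(EF (b & p)) = {m1, m5}
m2 ∉ Sat(EF (b & p)) = {m1, m5}, so the formula does not hold at m2.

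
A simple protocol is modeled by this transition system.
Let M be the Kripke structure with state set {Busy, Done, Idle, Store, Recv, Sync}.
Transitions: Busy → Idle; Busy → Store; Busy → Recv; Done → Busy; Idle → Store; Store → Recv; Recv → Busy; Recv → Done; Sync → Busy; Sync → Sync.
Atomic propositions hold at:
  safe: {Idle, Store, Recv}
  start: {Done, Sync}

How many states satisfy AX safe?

Sat(AX safe) = {s : every successor in {Idle, Store, Recv}} = {Busy, Idle, Store}
|Sat(AX safe)| = |{Busy, Idle, Store}| = 3.

3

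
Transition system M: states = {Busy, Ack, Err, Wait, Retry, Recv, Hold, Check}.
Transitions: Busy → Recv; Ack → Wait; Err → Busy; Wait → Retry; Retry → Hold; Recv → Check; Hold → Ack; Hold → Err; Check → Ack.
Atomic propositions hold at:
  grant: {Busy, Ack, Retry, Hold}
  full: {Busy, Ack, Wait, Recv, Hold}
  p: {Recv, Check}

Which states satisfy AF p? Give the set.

AF p: least fixpoint, start Z0 = {Recv, Check}, add states with every successor in Z. Z1 = {Busy, Recv, Check}; Z2 = {Busy, Err, Recv, Check}; fixed.
Sat(AF p) = {Busy, Err, Recv, Check}

{Busy, Err, Recv, Check}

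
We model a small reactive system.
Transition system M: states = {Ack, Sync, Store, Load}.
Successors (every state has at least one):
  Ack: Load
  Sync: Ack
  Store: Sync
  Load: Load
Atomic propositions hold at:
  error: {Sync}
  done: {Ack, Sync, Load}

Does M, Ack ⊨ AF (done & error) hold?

Sat(done & error) = {Sync}
AF (done & error): least fixpoint, start Z0 = {Sync}, add states with every successor in Z. Z1 = {Sync, Store}; fixed.
Sat(AF (done & error)) = {Sync, Store}
Ack ∉ Sat(AF (done & error)) = {Sync, Store}, so the formula does not hold at Ack.

No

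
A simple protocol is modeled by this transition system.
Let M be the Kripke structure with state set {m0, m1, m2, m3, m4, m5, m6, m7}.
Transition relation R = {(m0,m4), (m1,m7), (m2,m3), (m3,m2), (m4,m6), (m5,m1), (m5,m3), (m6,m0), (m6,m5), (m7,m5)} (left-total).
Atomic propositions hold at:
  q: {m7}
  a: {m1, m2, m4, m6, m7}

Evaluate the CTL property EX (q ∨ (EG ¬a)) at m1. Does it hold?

Yes

Sat(¬a) = {m0, m3, m5}
EG ¬a: greatest fixpoint, start Z0 = {m0, m3, m5}, keep only states in Sat with some successor in Z. Z1 = {m5}; Z2 = ∅; fixed.
Sat(EG ¬a) = ∅
Sat(q ∨ (EG ¬a)) = {m7}
Sat(EX (q ∨ (EG ¬a))) = {s : some successor in {m7}} = {m1}
m1 ∈ Sat(EX (q ∨ (EG ¬a))) = {m1}, so the formula holds at m1.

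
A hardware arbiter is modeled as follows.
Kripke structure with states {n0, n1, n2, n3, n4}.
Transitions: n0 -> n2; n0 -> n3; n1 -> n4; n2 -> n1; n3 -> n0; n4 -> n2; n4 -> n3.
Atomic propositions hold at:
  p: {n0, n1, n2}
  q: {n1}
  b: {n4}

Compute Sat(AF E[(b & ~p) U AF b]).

Sat(~p) = {n3, n4}
Sat(b & ~p) = {n4}
AF b: least fixpoint, start Z0 = {n4}, add states with every successor in Z. Z1 = {n1, n4}; Z2 = {n1, n2, n4}; fixed.
Sat(AF b) = {n1, n2, n4}
E[(b & ~p) U AF b]: least fixpoint, start Z0 = Sat(AF b) = {n1, n2, n4}, add states in Sat(b & ~p) with some successor in Z. Already a fixed point.
Sat(E[(b & ~p) U AF b]) = {n1, n2, n4}
AF E[(b & ~p) U AF b]: least fixpoint, start Z0 = {n1, n2, n4}, add states with every successor in Z. Already a fixed point.
Sat(AF E[(b & ~p) U AF b]) = {n1, n2, n4}

{n1, n2, n4}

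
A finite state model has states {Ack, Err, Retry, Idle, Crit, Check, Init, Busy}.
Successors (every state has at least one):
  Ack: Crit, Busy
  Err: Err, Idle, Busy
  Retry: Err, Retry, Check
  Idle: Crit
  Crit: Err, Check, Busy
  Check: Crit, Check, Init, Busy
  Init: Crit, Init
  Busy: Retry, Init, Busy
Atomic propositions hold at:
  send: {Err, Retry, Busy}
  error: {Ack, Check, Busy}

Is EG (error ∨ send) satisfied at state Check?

Yes

Sat(error ∨ send) = {Ack, Err, Retry, Check, Busy}
EG (error ∨ send): greatest fixpoint, start Z0 = {Ack, Err, Retry, Check, Busy}, keep only states in Sat with some successor in Z. Already a fixed point.
Sat(EG (error ∨ send)) = {Ack, Err, Retry, Check, Busy}
Check ∈ Sat(EG (error ∨ send)) = {Ack, Err, Retry, Check, Busy}, so the formula holds at Check.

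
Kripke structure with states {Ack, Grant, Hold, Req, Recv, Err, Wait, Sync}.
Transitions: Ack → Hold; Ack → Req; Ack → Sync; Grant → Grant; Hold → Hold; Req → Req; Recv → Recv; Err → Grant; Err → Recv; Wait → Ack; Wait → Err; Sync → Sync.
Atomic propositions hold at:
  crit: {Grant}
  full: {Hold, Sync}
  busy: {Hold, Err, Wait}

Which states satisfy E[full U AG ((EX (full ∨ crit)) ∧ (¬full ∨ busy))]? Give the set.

{Grant, Hold}

Sat(full ∨ crit) = {Grant, Hold, Sync}
Sat(EX (full ∨ crit)) = {s : some successor in {Grant, Hold, Sync}} = {Ack, Grant, Hold, Err, Sync}
Sat(¬full) = {Ack, Grant, Req, Recv, Err, Wait}
Sat(¬full ∨ busy) = {Ack, Grant, Hold, Req, Recv, Err, Wait}
Sat((EX (full ∨ crit)) ∧ (¬full ∨ busy)) = {Ack, Grant, Hold, Err}
AG ((EX (full ∨ crit)) ∧ (¬full ∨ busy)): greatest fixpoint, start Z0 = {Ack, Grant, Hold, Err}, keep only states in Sat with every successor in Z. Z1 = {Grant, Hold}; fixed.
Sat(AG ((EX (full ∨ crit)) ∧ (¬full ∨ busy))) = {Grant, Hold}
E[full U AG ((EX (full ∨ crit)) ∧ (¬full ∨ busy))]: least fixpoint, start Z0 = Sat(AG ((EX (full ∨ crit)) ∧ (¬full ∨ busy))) = {Grant, Hold}, add states in Sat(full) with some successor in Z. Already a fixed point.
Sat(E[full U AG ((EX (full ∨ crit)) ∧ (¬full ∨ busy))]) = {Grant, Hold}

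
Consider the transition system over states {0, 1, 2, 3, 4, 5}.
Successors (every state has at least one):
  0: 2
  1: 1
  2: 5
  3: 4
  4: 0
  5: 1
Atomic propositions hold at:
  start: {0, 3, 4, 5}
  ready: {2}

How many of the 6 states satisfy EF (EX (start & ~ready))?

Sat(~ready) = {0, 1, 3, 4, 5}
Sat(start & ~ready) = {0, 3, 4, 5}
Sat(EX (start & ~ready)) = {s : some successor in {0, 3, 4, 5}} = {2, 3, 4}
EF (EX (start & ~ready)): least fixpoint, start Z0 = {2, 3, 4}, add states with some successor in Z. Z1 = {0, 2, 3, 4}; fixed.
Sat(EF (EX (start & ~ready))) = {0, 2, 3, 4}
|Sat(EF (EX (start & ~ready)))| = |{0, 2, 3, 4}| = 4.

4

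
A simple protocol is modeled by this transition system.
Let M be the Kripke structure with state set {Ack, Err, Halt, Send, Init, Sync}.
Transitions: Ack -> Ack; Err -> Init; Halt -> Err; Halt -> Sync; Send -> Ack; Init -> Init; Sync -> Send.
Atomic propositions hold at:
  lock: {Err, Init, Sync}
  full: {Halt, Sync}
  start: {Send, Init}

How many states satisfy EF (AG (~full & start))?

Sat(~full) = {Ack, Err, Send, Init}
Sat(~full & start) = {Send, Init}
AG (~full & start): greatest fixpoint, start Z0 = {Send, Init}, keep only states in Sat with every successor in Z. Z1 = {Init}; fixed.
Sat(AG (~full & start)) = {Init}
EF (AG (~full & start)): least fixpoint, start Z0 = {Init}, add states with some successor in Z. Z1 = {Err, Init}; Z2 = {Err, Halt, Init}; fixed.
Sat(EF (AG (~full & start))) = {Err, Halt, Init}
|Sat(EF (AG (~full & start)))| = |{Err, Halt, Init}| = 3.

3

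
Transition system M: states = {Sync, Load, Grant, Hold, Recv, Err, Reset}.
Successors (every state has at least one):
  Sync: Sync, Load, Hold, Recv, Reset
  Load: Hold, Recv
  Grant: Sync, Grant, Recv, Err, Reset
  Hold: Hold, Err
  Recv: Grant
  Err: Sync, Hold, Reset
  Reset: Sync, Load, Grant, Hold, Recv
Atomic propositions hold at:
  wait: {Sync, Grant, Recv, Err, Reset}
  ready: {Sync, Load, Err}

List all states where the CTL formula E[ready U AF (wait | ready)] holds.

Sat(wait | ready) = {Sync, Load, Grant, Recv, Err, Reset}
AF (wait | ready): least fixpoint, start Z0 = {Sync, Load, Grant, Recv, Err, Reset}, add states with every successor in Z. Already a fixed point.
Sat(AF (wait | ready)) = {Sync, Load, Grant, Recv, Err, Reset}
E[ready U AF (wait | ready)]: least fixpoint, start Z0 = Sat(AF (wait | ready)) = {Sync, Load, Grant, Recv, Err, Reset}, add states in Sat(ready) with some successor in Z. Already a fixed point.
Sat(E[ready U AF (wait | ready)]) = {Sync, Load, Grant, Recv, Err, Reset}

{Sync, Load, Grant, Recv, Err, Reset}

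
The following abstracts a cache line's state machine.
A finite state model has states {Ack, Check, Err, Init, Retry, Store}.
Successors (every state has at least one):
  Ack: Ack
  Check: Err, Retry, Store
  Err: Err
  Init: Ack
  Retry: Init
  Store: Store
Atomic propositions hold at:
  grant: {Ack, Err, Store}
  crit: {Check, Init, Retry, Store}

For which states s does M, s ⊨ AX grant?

{Ack, Err, Init, Store}

Sat(AX grant) = {s : every successor in {Ack, Err, Store}} = {Ack, Err, Init, Store}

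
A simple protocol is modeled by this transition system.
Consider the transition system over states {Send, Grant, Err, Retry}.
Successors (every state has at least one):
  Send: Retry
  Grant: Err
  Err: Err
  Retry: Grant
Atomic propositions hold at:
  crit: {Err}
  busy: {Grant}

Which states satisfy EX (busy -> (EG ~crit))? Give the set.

Sat(~crit) = {Send, Grant, Retry}
EG ~crit: greatest fixpoint, start Z0 = {Send, Grant, Retry}, keep only states in Sat with some successor in Z. Z1 = {Send, Retry}; Z2 = {Send}; Z3 = ∅; fixed.
Sat(EG ~crit) = ∅
Sat(busy -> (EG ~crit)) = {Send, Err, Retry}
Sat(EX (busy -> (EG ~crit))) = {s : some successor in {Send, Err, Retry}} = {Send, Grant, Err}

{Send, Grant, Err}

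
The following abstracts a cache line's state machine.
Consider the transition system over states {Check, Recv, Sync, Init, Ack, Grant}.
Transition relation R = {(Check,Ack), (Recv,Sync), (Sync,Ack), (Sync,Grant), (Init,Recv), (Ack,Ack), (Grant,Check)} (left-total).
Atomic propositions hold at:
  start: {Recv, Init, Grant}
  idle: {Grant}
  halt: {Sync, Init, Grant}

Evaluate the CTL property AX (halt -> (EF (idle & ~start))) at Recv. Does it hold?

Sat(~start) = {Check, Sync, Ack}
Sat(idle & ~start) = ∅
EF (idle & ~start): least fixpoint, start Z0 = ∅, add states with some successor in Z. Already a fixed point.
Sat(EF (idle & ~start)) = ∅
Sat(halt -> (EF (idle & ~start))) = {Check, Recv, Ack}
Sat(AX (halt -> (EF (idle & ~start)))) = {s : every successor in {Check, Recv, Ack}} = {Check, Init, Ack, Grant}
Recv ∉ Sat(AX (halt -> (EF (idle & ~start)))) = {Check, Init, Ack, Grant}, so the formula does not hold at Recv.

No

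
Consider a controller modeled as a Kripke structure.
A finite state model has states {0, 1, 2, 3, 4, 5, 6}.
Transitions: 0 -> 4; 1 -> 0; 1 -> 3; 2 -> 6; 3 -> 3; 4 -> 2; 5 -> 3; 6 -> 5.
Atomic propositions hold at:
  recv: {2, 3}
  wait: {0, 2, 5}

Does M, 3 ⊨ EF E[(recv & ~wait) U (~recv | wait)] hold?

No

Sat(~wait) = {1, 3, 4, 6}
Sat(recv & ~wait) = {3}
Sat(~recv) = {0, 1, 4, 5, 6}
Sat(~recv | wait) = {0, 1, 2, 4, 5, 6}
E[(recv & ~wait) U (~recv | wait)]: least fixpoint, start Z0 = Sat((~recv | wait)) = {0, 1, 2, 4, 5, 6}, add states in Sat(recv & ~wait) with some successor in Z. Already a fixed point.
Sat(E[(recv & ~wait) U (~recv | wait)]) = {0, 1, 2, 4, 5, 6}
EF E[(recv & ~wait) U (~recv | wait)]: least fixpoint, start Z0 = {0, 1, 2, 4, 5, 6}, add states with some successor in Z. Already a fixed point.
Sat(EF E[(recv & ~wait) U (~recv | wait)]) = {0, 1, 2, 4, 5, 6}
3 ∉ Sat(EF E[(recv & ~wait) U (~recv | wait)]) = {0, 1, 2, 4, 5, 6}, so the formula does not hold at 3.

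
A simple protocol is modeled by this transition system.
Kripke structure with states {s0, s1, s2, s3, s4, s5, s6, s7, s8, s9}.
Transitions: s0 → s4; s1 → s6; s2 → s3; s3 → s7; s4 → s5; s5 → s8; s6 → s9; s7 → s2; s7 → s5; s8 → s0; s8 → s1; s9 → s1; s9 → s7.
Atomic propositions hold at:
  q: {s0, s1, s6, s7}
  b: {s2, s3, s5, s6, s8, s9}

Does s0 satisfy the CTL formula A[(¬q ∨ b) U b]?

Sat(¬q) = {s2, s3, s4, s5, s8, s9}
Sat(¬q ∨ b) = {s2, s3, s4, s5, s6, s8, s9}
A[(¬q ∨ b) U b]: least fixpoint, start Z0 = Sat(b) = {s2, s3, s5, s6, s8, s9}, add states in Sat(¬q ∨ b) with every successor in Z. Z1 = {s2, s3, s4, s5, s6, s8, s9}; fixed.
Sat(A[(¬q ∨ b) U b]) = {s2, s3, s4, s5, s6, s8, s9}
s0 ∉ Sat(A[(¬q ∨ b) U b]) = {s2, s3, s4, s5, s6, s8, s9}, so the formula does not hold at s0.

No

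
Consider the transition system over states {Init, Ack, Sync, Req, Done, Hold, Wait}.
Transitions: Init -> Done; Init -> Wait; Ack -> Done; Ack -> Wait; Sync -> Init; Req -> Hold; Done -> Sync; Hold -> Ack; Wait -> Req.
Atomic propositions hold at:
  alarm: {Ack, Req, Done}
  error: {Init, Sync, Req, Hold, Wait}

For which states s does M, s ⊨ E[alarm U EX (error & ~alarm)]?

Sat(~alarm) = {Init, Sync, Hold, Wait}
Sat(error & ~alarm) = {Init, Sync, Hold, Wait}
Sat(EX (error & ~alarm)) = {s : some successor in {Init, Sync, Hold, Wait}} = {Init, Ack, Sync, Req, Done}
E[alarm U EX (error & ~alarm)]: least fixpoint, start Z0 = Sat(EX (error & ~alarm)) = {Init, Ack, Sync, Req, Done}, add states in Sat(alarm) with some successor in Z. Already a fixed point.
Sat(E[alarm U EX (error & ~alarm)]) = {Init, Ack, Sync, Req, Done}

{Init, Ack, Sync, Req, Done}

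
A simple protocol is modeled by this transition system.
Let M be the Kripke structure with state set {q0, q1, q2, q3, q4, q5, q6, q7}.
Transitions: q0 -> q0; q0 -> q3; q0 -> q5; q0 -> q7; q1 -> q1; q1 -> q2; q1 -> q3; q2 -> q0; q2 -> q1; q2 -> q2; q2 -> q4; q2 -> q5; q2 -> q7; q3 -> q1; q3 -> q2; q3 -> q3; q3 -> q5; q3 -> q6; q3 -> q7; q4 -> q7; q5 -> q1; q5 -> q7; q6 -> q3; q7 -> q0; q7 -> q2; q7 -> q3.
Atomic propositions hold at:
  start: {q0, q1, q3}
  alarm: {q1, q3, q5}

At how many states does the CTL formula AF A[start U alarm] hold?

A[start U alarm]: least fixpoint, start Z0 = Sat(alarm) = {q1, q3, q5}, add states in Sat(start) with every successor in Z. Already a fixed point.
Sat(A[start U alarm]) = {q1, q3, q5}
AF A[start U alarm]: least fixpoint, start Z0 = {q1, q3, q5}, add states with every successor in Z. Z1 = {q1, q3, q5, q6}; fixed.
Sat(AF A[start U alarm]) = {q1, q3, q5, q6}
|Sat(AF A[start U alarm])| = |{q1, q3, q5, q6}| = 4.

4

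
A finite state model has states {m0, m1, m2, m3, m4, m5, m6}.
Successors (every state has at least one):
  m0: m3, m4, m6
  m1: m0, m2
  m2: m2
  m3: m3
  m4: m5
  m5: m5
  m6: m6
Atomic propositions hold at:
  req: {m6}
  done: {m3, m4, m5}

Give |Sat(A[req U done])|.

3

A[req U done]: least fixpoint, start Z0 = Sat(done) = {m3, m4, m5}, add states in Sat(req) with every successor in Z. Already a fixed point.
Sat(A[req U done]) = {m3, m4, m5}
|Sat(A[req U done])| = |{m3, m4, m5}| = 3.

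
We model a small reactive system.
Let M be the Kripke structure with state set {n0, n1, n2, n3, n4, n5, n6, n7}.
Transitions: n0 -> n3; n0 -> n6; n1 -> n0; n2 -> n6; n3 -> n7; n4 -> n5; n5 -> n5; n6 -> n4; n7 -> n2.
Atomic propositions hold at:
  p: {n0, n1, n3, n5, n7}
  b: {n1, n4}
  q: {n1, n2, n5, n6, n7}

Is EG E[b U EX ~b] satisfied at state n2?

Sat(~b) = {n0, n2, n3, n5, n6, n7}
Sat(EX ~b) = {s : some successor in {n0, n2, n3, n5, n6, n7}} = {n0, n1, n2, n3, n4, n5, n7}
E[b U EX ~b]: least fixpoint, start Z0 = Sat(EX ~b) = {n0, n1, n2, n3, n4, n5, n7}, add states in Sat(b) with some successor in Z. Already a fixed point.
Sat(E[b U EX ~b]) = {n0, n1, n2, n3, n4, n5, n7}
EG E[b U EX ~b]: greatest fixpoint, start Z0 = {n0, n1, n2, n3, n4, n5, n7}, keep only states in Sat with some successor in Z. Z1 = {n0, n1, n3, n4, n5, n7}; Z2 = {n0, n1, n3, n4, n5}; Z3 = {n0, n1, n4, n5}; Z4 = {n1, n4, n5}; Z5 = {n4, n5}; fixed.
Sat(EG E[b U EX ~b]) = {n4, n5}
n2 ∉ Sat(EG E[b U EX ~b]) = {n4, n5}, so the formula does not hold at n2.

No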